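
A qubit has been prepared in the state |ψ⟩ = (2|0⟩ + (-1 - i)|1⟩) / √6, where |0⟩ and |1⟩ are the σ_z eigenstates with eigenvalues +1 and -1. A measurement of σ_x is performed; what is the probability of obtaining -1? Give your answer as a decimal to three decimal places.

0.833

|-x⟩ = (|0⟩ - |1⟩)/√2, so ⟨-x|ψ⟩ = (3 + i) / (√2·√6).
P = |3 + i|² / 12 = 10/12.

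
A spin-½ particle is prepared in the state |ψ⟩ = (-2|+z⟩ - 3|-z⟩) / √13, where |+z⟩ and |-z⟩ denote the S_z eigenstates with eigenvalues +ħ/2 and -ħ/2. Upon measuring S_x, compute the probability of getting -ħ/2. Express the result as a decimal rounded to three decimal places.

|-x⟩ = (|+z⟩ - |-z⟩)/√2, so ⟨-x|ψ⟩ = (1) / (√2·√13).
P = |1|² / 26 = 1/26.

0.038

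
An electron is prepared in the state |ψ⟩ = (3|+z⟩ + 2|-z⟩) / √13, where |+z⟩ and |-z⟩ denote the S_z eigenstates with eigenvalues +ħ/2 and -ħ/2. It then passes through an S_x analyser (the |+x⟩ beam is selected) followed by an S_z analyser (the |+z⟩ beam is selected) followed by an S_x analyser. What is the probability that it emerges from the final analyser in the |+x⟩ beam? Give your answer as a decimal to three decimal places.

0.240

First analyser (S_x): P(|+x⟩) = |⟨+x|ψ⟩|² = 25/26.
After stage 1 the state is |+x⟩; P(|+z⟩) = |⟨+z|+x⟩|² = 1/2.
After stage 2 the state is |+z⟩; P(|+x⟩) = |⟨+x|+z⟩|² = 1/2.
Joint probability = 25/26 × 1/2 × 1/2 = 0.240.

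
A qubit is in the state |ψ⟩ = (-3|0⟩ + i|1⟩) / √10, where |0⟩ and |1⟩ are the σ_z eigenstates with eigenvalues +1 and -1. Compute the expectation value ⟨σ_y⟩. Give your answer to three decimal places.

-0.600

⟨σ_y⟩ = 2 Im(a* b)/(|a|²+|b|²) with a = -3, b = i.
a* b = -3i, so ⟨σ_y⟩ = -6/10.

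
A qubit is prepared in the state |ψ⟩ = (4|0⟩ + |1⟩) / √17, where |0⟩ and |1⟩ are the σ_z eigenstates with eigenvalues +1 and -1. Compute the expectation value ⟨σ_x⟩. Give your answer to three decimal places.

0.471

⟨σ_x⟩ = 2 Re(a* b)/(|a|²+|b|²) with a = 4, b = 1.
a* b = 4, so ⟨σ_x⟩ = 8/17.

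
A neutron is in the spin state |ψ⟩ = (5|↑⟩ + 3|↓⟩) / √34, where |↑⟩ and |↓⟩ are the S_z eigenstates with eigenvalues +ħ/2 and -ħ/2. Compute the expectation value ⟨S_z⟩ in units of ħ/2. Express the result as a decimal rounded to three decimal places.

0.471

⟨σ_z⟩ = |a|² - |b|² divided by |a|²+|b|², with a, b the |↑⟩, |↓⟩ amplitudes.
= (25 - 9)/34 = 16/34.
⟨S_z⟩ = (ħ/2)·⟨σ_z⟩.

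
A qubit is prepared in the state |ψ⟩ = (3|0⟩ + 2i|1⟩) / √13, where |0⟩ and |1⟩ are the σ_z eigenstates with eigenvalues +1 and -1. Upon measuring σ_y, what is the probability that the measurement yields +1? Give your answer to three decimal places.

0.962

|+y⟩ = (|0⟩ + i|1⟩)/√2, so ⟨+y|ψ⟩ = (5) / (√2·√13).
P = |5|² / 26 = 25/26.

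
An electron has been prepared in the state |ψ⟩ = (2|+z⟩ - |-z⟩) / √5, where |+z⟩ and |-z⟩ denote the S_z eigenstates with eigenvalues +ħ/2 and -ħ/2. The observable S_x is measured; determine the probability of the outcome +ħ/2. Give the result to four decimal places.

|+x⟩ = (|+z⟩ + |-z⟩)/√2, so ⟨+x|ψ⟩ = (1) / (√2·√5).
P = |1|² / 10 = 1/10.

0.1000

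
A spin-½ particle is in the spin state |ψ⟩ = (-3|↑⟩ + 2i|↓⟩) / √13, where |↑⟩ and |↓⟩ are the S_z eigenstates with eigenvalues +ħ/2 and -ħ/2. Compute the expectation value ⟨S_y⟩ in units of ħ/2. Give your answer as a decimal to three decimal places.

-0.923

⟨σ_y⟩ = 2 Im(a* b)/(|a|²+|b|²) with a = -3, b = 2i.
a* b = -6i, so ⟨σ_y⟩ = -12/13.
⟨S_y⟩ = (ħ/2)·⟨σ_y⟩.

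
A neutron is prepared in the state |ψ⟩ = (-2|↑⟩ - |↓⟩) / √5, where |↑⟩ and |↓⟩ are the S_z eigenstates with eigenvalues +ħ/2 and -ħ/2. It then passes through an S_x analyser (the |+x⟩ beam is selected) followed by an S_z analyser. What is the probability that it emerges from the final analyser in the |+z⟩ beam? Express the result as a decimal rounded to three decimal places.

First analyser (S_x): P(|+x⟩) = |⟨+x|ψ⟩|² = 9/10.
After stage 1 the state is |+x⟩; P(|+z⟩) = |⟨+z|+x⟩|² = 1/2.
Joint probability = 9/10 × 1/2 = 0.450.

0.450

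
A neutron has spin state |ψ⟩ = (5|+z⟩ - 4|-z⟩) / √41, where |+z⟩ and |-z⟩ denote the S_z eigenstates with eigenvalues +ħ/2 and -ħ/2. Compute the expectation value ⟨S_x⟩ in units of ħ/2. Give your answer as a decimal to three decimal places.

-0.976

⟨σ_x⟩ = 2 Re(a* b)/(|a|²+|b|²) with a = 5, b = -4.
a* b = -20, so ⟨σ_x⟩ = -40/41.
⟨S_x⟩ = (ħ/2)·⟨σ_x⟩.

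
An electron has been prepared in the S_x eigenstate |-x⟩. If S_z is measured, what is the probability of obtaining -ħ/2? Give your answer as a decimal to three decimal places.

In the S_z basis, |-x⟩ = (|↑⟩ - |↓⟩)/√2 and |-z⟩ = |↓⟩.
|⟨-z|-x⟩|² = 1/2.

0.500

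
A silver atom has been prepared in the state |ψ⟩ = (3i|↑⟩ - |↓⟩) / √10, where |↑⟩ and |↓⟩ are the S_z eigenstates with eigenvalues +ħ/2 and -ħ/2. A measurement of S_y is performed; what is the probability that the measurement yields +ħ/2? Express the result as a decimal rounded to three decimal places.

|+y⟩ = (|↑⟩ + i|↓⟩)/√2, so ⟨+y|ψ⟩ = (4i) / (√2·√10).
P = |4i|² / 20 = 16/20.

0.800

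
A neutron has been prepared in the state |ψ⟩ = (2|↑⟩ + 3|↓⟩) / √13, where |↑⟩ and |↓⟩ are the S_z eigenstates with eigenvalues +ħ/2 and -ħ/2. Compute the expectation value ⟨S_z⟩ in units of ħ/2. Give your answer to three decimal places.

⟨σ_z⟩ = |a|² - |b|² divided by |a|²+|b|², with a, b the |↑⟩, |↓⟩ amplitudes.
= (4 - 9)/13 = -5/13.
⟨S_z⟩ = (ħ/2)·⟨σ_z⟩.

-0.385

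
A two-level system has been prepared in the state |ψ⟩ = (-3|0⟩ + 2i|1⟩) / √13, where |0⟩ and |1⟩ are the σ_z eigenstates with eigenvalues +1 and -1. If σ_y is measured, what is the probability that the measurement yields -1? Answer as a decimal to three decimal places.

0.962

|-y⟩ = (|0⟩ - i|1⟩)/√2, so ⟨-y|ψ⟩ = (-5) / (√2·√13).
P = |-5|² / 26 = 25/26.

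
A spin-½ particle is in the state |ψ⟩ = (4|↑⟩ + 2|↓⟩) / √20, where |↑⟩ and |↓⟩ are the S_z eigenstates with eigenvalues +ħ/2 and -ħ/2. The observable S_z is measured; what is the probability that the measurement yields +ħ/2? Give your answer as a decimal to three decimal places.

0.800

The +ħ/2 outcome corresponds to |↑⟩. Its amplitude in |ψ⟩ is 4/√20.
P = |4|² / 20 = 16/20.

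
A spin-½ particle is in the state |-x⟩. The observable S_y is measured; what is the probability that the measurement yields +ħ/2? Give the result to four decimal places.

0.5000

In the S_z basis, |-x⟩ = (|+z⟩ - |-z⟩)/√2 and |+y⟩ = (|+z⟩ + i|-z⟩)/√2.
|⟨+y|-x⟩|² = 1/2.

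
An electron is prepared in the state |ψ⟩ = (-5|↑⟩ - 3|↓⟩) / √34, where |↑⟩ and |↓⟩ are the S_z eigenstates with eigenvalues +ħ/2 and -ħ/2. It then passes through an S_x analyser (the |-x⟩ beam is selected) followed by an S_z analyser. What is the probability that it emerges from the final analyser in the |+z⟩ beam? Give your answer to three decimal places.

0.029

First analyser (S_x): P(|-x⟩) = |⟨-x|ψ⟩|² = 4/68.
After stage 1 the state is |-x⟩; P(|+z⟩) = |⟨+z|-x⟩|² = 1/2.
Joint probability = 4/68 × 1/2 = 0.029.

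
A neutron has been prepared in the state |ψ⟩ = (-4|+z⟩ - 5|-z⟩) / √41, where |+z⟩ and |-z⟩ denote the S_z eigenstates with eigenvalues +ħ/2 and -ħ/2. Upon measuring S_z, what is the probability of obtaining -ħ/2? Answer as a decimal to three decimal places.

The -ħ/2 outcome corresponds to |-z⟩. Its amplitude in |ψ⟩ is -5/√41.
P = |-5|² / 41 = 25/41.

0.610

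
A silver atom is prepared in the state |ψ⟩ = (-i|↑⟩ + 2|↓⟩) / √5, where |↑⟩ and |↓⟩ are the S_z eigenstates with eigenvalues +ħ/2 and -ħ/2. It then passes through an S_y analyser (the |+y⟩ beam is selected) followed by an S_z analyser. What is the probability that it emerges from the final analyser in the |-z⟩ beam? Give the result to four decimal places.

0.4500

First analyser (S_y): P(|+y⟩) = |⟨+y|ψ⟩|² = 9/10.
After stage 1 the state is |+y⟩; P(|-z⟩) = |⟨-z|+y⟩|² = 1/2.
Joint probability = 9/10 × 1/2 = 0.4500.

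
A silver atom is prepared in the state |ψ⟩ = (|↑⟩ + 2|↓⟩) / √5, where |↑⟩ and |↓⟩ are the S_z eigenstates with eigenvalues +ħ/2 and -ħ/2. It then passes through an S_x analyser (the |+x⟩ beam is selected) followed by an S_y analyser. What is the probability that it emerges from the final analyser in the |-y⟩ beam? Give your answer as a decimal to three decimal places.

0.450

First analyser (S_x): P(|+x⟩) = |⟨+x|ψ⟩|² = 9/10.
After stage 1 the state is |+x⟩; P(|-y⟩) = |⟨-y|+x⟩|² = 1/2.
Joint probability = 9/10 × 1/2 = 0.450.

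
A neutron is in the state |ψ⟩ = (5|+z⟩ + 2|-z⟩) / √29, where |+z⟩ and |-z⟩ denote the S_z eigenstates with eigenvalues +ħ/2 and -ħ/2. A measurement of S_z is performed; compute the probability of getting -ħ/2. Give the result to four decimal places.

0.1379

The -ħ/2 outcome corresponds to |-z⟩. Its amplitude in |ψ⟩ is 2/√29.
P = |2|² / 29 = 4/29.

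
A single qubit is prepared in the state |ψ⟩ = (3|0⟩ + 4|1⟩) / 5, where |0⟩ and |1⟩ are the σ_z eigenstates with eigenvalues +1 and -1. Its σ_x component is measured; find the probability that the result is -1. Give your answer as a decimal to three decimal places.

|-x⟩ = (|0⟩ - |1⟩)/√2, so ⟨-x|ψ⟩ = (-1) / (√2·5).
P = |-1|² / 50 = 1/50.

0.020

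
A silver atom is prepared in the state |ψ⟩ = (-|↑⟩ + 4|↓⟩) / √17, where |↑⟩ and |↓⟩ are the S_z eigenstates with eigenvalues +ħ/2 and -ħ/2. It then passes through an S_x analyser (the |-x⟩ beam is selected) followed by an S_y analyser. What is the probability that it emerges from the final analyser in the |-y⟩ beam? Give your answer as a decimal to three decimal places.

0.368

First analyser (S_x): P(|-x⟩) = |⟨-x|ψ⟩|² = 25/34.
After stage 1 the state is |-x⟩; P(|-y⟩) = |⟨-y|-x⟩|² = 1/2.
Joint probability = 25/34 × 1/2 = 0.368.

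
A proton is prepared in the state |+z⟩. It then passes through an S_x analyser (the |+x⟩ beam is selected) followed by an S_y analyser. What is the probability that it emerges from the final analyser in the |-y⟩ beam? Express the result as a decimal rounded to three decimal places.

First analyser (S_x): from |+z⟩, P(|+x⟩) = 1/2.
After stage 1 the state is |+x⟩; P(|-y⟩) = |⟨-y|+x⟩|² = 1/2.
Joint probability = 1/2 × 1/2 = 0.250.

0.250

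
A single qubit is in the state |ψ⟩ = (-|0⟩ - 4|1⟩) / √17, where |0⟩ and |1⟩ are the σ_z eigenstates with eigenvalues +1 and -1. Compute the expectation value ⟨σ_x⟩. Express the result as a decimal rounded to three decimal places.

⟨σ_x⟩ = 2 Re(a* b)/(|a|²+|b|²) with a = -1, b = -4.
a* b = 4, so ⟨σ_x⟩ = 8/17.

0.471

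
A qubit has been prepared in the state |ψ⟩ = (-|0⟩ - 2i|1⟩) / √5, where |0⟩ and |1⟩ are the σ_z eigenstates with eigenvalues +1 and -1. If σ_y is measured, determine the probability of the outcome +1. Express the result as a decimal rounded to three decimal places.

|+y⟩ = (|0⟩ + i|1⟩)/√2, so ⟨+y|ψ⟩ = (-3) / (√2·√5).
P = |-3|² / 10 = 9/10.

0.900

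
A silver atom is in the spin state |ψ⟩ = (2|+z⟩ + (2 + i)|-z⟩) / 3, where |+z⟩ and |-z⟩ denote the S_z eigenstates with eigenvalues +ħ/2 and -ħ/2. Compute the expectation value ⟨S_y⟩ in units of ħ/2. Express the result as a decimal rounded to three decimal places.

⟨σ_y⟩ = 2 Im(a* b)/(|a|²+|b|²) with a = 2, b = (2 + i).
a* b = (4 + 2i), so ⟨σ_y⟩ = 4/9.
⟨S_y⟩ = (ħ/2)·⟨σ_y⟩.

0.444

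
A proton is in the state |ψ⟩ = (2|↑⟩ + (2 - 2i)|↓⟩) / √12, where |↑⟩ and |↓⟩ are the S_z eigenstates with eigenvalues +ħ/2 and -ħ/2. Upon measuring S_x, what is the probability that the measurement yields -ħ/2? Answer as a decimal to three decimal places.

0.167

|-x⟩ = (|↑⟩ - |↓⟩)/√2, so ⟨-x|ψ⟩ = (2i) / (√2·√12).
P = |2i|² / 24 = 4/24.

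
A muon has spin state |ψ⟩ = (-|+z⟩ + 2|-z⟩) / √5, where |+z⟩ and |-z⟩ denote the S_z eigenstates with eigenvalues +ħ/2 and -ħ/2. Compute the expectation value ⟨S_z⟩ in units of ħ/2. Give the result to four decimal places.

-0.6000

⟨σ_z⟩ = |a|² - |b|² divided by |a|²+|b|², with a, b the |+z⟩, |-z⟩ amplitudes.
= (1 - 4)/5 = -3/5.
⟨S_z⟩ = (ħ/2)·⟨σ_z⟩.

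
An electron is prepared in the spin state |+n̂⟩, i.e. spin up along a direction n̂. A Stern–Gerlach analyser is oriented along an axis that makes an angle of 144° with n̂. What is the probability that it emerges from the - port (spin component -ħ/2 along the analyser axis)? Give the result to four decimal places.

0.9045

For spin-½, the probability of finding spin-up along an axis at angle θ to the initial spin direction is cos²(θ/2); spin-down is sin²(θ/2).
θ = 144°, so P = sin²(72°) ≈ 0.9045.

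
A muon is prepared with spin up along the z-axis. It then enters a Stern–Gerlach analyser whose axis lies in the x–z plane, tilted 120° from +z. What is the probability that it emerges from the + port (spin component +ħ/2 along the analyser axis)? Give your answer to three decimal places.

For spin-½, the probability of finding spin-up along an axis at angle θ to the initial spin direction is cos²(θ/2); spin-down is sin²(θ/2).
θ = 120°, so P = cos²(60°) ≈ 0.250.

0.250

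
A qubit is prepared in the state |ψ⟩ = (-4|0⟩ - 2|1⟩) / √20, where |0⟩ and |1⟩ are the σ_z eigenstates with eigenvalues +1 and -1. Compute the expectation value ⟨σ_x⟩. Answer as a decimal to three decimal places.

⟨σ_x⟩ = 2 Re(a* b)/(|a|²+|b|²) with a = -4, b = -2.
a* b = 8, so ⟨σ_x⟩ = 16/20.

0.800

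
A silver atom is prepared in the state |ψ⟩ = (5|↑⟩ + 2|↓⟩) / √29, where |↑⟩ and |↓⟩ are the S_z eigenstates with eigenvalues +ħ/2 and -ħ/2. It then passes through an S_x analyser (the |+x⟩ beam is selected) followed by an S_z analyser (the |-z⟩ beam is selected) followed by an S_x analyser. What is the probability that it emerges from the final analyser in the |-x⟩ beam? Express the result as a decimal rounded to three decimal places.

First analyser (S_x): P(|+x⟩) = |⟨+x|ψ⟩|² = 49/58.
After stage 1 the state is |+x⟩; P(|-z⟩) = |⟨-z|+x⟩|² = 1/2.
After stage 2 the state is |-z⟩; P(|-x⟩) = |⟨-x|-z⟩|² = 1/2.
Joint probability = 49/58 × 1/2 × 1/2 = 0.211.

0.211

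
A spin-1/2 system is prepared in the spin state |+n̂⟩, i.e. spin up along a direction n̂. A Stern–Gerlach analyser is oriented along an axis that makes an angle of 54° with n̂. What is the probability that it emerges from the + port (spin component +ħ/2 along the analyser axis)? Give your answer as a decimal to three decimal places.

For spin-½, the probability of finding spin-up along an axis at angle θ to the initial spin direction is cos²(θ/2); spin-down is sin²(θ/2).
θ = 54°, so P = cos²(27°) ≈ 0.794.

0.794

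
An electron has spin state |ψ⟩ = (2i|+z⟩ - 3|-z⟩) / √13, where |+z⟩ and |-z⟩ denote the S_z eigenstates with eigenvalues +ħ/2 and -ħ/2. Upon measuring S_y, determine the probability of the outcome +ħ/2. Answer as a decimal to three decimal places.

|+y⟩ = (|+z⟩ + i|-z⟩)/√2, so ⟨+y|ψ⟩ = (5i) / (√2·√13).
P = |5i|² / 26 = 25/26.

0.962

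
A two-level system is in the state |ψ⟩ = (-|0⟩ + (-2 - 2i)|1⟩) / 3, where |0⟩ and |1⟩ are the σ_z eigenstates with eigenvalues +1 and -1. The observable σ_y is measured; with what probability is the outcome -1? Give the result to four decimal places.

0.2778

|-y⟩ = (|0⟩ - i|1⟩)/√2, so ⟨-y|ψ⟩ = (1 - 2i) / (√2·3).
P = |1 - 2i|² / 18 = 5/18.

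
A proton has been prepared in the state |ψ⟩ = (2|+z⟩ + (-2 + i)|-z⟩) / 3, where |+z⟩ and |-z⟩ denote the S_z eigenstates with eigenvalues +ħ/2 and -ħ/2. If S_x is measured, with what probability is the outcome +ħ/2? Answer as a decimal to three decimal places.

|+x⟩ = (|+z⟩ + |-z⟩)/√2, so ⟨+x|ψ⟩ = (i) / (√2·3).
P = |i|² / 18 = 1/18.

0.056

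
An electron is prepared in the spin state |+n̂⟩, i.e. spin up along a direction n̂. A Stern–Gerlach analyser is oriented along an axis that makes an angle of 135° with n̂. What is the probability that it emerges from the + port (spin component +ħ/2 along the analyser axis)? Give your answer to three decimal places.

For spin-½, the probability of finding spin-up along an axis at angle θ to the initial spin direction is cos²(θ/2); spin-down is sin²(θ/2).
θ = 135°, so P = cos²(67.5°) ≈ 0.146.

0.146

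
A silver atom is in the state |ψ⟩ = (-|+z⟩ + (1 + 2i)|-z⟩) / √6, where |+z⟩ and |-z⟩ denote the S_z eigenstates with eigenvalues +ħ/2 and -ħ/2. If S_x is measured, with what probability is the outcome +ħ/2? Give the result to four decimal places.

0.3333

|+x⟩ = (|+z⟩ + |-z⟩)/√2, so ⟨+x|ψ⟩ = (2i) / (√2·√6).
P = |2i|² / 12 = 4/12.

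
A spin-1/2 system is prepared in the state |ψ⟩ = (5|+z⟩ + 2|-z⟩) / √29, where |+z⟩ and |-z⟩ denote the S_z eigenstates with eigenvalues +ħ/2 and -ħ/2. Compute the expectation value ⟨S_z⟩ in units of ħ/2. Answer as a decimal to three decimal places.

⟨σ_z⟩ = |a|² - |b|² divided by |a|²+|b|², with a, b the |+z⟩, |-z⟩ amplitudes.
= (25 - 4)/29 = 21/29.
⟨S_z⟩ = (ħ/2)·⟨σ_z⟩.

0.724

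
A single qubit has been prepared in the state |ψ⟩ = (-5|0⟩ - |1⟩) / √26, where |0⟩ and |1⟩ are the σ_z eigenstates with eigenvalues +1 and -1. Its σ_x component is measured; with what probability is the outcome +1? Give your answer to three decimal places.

0.692

|+x⟩ = (|0⟩ + |1⟩)/√2, so ⟨+x|ψ⟩ = (-6) / (√2·√26).
P = |-6|² / 52 = 36/52.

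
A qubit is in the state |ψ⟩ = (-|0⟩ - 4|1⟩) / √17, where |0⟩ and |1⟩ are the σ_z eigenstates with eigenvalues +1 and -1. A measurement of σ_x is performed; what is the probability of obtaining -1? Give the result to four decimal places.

|-x⟩ = (|0⟩ - |1⟩)/√2, so ⟨-x|ψ⟩ = (3) / (√2·√17).
P = |3|² / 34 = 9/34.

0.2647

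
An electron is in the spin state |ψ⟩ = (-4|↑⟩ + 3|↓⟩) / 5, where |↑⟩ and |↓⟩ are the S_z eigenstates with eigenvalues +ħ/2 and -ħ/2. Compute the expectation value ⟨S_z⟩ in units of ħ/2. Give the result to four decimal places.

⟨σ_z⟩ = |a|² - |b|² divided by |a|²+|b|², with a, b the |↑⟩, |↓⟩ amplitudes.
= (16 - 9)/25 = 7/25.
⟨S_z⟩ = (ħ/2)·⟨σ_z⟩.

0.2800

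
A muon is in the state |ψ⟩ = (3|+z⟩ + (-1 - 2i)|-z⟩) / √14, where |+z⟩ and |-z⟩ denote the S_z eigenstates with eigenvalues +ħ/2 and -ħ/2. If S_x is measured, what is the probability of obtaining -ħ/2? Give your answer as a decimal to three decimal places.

|-x⟩ = (|+z⟩ - |-z⟩)/√2, so ⟨-x|ψ⟩ = (4 + 2i) / (√2·√14).
P = |4 + 2i|² / 28 = 20/28.

0.714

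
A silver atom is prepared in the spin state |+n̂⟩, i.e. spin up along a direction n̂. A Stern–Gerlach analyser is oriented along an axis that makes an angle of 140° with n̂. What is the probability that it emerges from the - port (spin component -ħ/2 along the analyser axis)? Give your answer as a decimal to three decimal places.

For spin-½, the probability of finding spin-up along an axis at angle θ to the initial spin direction is cos²(θ/2); spin-down is sin²(θ/2).
θ = 140°, so P = sin²(70°) ≈ 0.883.

0.883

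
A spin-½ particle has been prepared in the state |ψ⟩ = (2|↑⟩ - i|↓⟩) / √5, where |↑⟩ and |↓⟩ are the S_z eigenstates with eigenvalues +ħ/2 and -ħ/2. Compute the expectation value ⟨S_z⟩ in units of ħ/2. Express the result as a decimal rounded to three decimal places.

0.600

⟨σ_z⟩ = |a|² - |b|² divided by |a|²+|b|², with a, b the |↑⟩, |↓⟩ amplitudes.
= (4 - 1)/5 = 3/5.
⟨S_z⟩ = (ħ/2)·⟨σ_z⟩.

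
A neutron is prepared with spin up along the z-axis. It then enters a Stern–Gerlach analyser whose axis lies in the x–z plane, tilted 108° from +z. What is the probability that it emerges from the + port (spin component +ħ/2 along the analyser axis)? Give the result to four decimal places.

For spin-½, the probability of finding spin-up along an axis at angle θ to the initial spin direction is cos²(θ/2); spin-down is sin²(θ/2).
θ = 108°, so P = cos²(54°) ≈ 0.3455.

0.3455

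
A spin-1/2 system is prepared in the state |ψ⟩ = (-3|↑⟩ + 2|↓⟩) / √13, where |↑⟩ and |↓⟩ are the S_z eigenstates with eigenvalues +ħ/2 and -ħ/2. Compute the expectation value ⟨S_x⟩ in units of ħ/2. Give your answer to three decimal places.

-0.923

⟨σ_x⟩ = 2 Re(a* b)/(|a|²+|b|²) with a = -3, b = 2.
a* b = -6, so ⟨σ_x⟩ = -12/13.
⟨S_x⟩ = (ħ/2)·⟨σ_x⟩.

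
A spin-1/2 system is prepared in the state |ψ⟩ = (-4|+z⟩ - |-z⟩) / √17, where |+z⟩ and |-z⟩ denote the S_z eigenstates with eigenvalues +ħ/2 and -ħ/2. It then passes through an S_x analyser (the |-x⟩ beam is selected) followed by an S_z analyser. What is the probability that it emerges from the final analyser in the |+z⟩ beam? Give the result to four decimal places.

0.1324

First analyser (S_x): P(|-x⟩) = |⟨-x|ψ⟩|² = 9/34.
After stage 1 the state is |-x⟩; P(|+z⟩) = |⟨+z|-x⟩|² = 1/2.
Joint probability = 9/34 × 1/2 = 0.1324.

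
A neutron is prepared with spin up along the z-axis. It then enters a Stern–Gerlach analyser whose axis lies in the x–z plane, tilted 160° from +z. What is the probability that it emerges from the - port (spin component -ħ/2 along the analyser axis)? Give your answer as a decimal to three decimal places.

0.970

For spin-½, the probability of finding spin-up along an axis at angle θ to the initial spin direction is cos²(θ/2); spin-down is sin²(θ/2).
θ = 160°, so P = sin²(80°) ≈ 0.970.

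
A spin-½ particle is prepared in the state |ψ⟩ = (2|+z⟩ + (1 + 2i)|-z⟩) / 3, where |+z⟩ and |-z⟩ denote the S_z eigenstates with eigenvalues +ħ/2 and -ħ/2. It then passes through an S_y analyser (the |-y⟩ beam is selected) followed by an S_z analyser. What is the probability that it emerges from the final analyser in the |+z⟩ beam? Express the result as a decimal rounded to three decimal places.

First analyser (S_y): P(|-y⟩) = |⟨-y|ψ⟩|² = 1/18.
After stage 1 the state is |-y⟩; P(|+z⟩) = |⟨+z|-y⟩|² = 1/2.
Joint probability = 1/18 × 1/2 = 0.028.

0.028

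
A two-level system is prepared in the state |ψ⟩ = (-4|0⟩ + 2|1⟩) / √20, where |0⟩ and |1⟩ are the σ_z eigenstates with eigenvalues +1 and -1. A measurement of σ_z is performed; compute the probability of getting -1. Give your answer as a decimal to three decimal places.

The -1 outcome corresponds to |1⟩. Its amplitude in |ψ⟩ is 2/√20.
P = |2|² / 20 = 4/20.

0.200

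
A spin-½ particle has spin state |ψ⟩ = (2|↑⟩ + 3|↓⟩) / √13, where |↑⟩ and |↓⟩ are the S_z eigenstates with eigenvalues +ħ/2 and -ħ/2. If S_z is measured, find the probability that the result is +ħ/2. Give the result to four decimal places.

The +ħ/2 outcome corresponds to |↑⟩. Its amplitude in |ψ⟩ is 2/√13.
P = |2|² / 13 = 4/13.

0.3077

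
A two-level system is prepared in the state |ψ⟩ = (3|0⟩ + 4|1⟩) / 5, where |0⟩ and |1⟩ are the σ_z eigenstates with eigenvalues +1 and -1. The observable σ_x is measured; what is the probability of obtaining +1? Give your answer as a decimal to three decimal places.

|+x⟩ = (|0⟩ + |1⟩)/√2, so ⟨+x|ψ⟩ = (7) / (√2·5).
P = |7|² / 50 = 49/50.

0.980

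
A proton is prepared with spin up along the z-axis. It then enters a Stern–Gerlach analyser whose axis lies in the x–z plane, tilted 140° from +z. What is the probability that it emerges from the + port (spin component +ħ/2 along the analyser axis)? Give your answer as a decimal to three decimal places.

0.117

For spin-½, the probability of finding spin-up along an axis at angle θ to the initial spin direction is cos²(θ/2); spin-down is sin²(θ/2).
θ = 140°, so P = cos²(70°) ≈ 0.117.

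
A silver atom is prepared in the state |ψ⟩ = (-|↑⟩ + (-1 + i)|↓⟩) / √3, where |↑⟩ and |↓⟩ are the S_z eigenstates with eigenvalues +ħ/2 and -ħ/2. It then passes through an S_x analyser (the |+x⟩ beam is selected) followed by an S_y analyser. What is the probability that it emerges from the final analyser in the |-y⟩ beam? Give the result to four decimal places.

0.4167

First analyser (S_x): P(|+x⟩) = |⟨+x|ψ⟩|² = 5/6.
After stage 1 the state is |+x⟩; P(|-y⟩) = |⟨-y|+x⟩|² = 1/2.
Joint probability = 5/6 × 1/2 = 0.4167.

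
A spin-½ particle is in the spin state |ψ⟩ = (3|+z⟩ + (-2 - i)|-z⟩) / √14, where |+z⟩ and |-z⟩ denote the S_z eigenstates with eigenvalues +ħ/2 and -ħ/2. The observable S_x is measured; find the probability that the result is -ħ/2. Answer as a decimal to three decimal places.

0.929

|-x⟩ = (|+z⟩ - |-z⟩)/√2, so ⟨-x|ψ⟩ = (5 + i) / (√2·√14).
P = |5 + i|² / 28 = 26/28.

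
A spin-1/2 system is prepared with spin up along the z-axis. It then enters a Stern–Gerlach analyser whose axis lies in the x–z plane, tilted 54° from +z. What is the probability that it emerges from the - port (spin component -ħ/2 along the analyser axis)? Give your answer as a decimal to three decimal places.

For spin-½, the probability of finding spin-up along an axis at angle θ to the initial spin direction is cos²(θ/2); spin-down is sin²(θ/2).
θ = 54°, so P = sin²(27°) ≈ 0.206.

0.206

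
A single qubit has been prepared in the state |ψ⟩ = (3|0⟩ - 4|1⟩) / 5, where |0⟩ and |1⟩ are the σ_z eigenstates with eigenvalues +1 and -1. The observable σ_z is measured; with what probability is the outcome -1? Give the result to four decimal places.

0.6400

The -1 outcome corresponds to |1⟩. Its amplitude in |ψ⟩ is -4/5.
P = |-4|² / 25 = 16/25.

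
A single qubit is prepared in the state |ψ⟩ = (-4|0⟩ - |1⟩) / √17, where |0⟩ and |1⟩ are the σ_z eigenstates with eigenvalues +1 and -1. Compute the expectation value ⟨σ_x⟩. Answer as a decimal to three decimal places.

⟨σ_x⟩ = 2 Re(a* b)/(|a|²+|b|²) with a = -4, b = -1.
a* b = 4, so ⟨σ_x⟩ = 8/17.

0.471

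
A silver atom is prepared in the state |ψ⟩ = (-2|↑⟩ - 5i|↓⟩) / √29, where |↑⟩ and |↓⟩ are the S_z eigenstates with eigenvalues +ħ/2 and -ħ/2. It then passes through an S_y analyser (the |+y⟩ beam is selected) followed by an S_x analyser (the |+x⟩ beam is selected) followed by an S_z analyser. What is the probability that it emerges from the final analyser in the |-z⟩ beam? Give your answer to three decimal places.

First analyser (S_y): P(|+y⟩) = |⟨+y|ψ⟩|² = 49/58.
After stage 1 the state is |+y⟩; P(|+x⟩) = |⟨+x|+y⟩|² = 1/2.
After stage 2 the state is |+x⟩; P(|-z⟩) = |⟨-z|+x⟩|² = 1/2.
Joint probability = 49/58 × 1/2 × 1/2 = 0.211.

0.211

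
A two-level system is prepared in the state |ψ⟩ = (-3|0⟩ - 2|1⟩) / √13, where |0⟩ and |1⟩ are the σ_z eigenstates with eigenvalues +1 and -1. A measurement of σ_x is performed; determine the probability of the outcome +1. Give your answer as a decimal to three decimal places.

0.962

|+x⟩ = (|0⟩ + |1⟩)/√2, so ⟨+x|ψ⟩ = (-5) / (√2·√13).
P = |-5|² / 26 = 25/26.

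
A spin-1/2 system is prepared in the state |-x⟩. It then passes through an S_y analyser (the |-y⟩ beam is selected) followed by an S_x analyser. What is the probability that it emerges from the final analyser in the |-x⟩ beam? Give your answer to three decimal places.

0.250

First analyser (S_y): from |-x⟩, P(|-y⟩) = 1/2.
After stage 1 the state is |-y⟩; P(|-x⟩) = |⟨-x|-y⟩|² = 1/2.
Joint probability = 1/2 × 1/2 = 0.250.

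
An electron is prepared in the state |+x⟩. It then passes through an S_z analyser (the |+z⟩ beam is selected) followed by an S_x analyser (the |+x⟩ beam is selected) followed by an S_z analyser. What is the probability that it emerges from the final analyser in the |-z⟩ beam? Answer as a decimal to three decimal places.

First analyser (S_z): from |+x⟩, P(|+z⟩) = 1/2.
After stage 1 the state is |+z⟩; P(|+x⟩) = |⟨+x|+z⟩|² = 1/2.
After stage 2 the state is |+x⟩; P(|-z⟩) = |⟨-z|+x⟩|² = 1/2.
Joint probability = 1/2 × 1/2 × 1/2 = 0.125.

0.125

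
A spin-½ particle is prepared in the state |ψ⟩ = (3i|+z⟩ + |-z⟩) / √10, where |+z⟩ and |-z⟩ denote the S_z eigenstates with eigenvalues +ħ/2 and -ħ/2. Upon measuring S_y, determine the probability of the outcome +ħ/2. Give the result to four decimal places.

0.2000

|+y⟩ = (|+z⟩ + i|-z⟩)/√2, so ⟨+y|ψ⟩ = (2i) / (√2·√10).
P = |2i|² / 20 = 4/20.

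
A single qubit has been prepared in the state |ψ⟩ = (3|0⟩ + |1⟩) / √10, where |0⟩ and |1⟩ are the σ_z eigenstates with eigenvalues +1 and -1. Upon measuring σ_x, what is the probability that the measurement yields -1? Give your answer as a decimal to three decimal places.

|-x⟩ = (|0⟩ - |1⟩)/√2, so ⟨-x|ψ⟩ = (2) / (√2·√10).
P = |2|² / 20 = 4/20.

0.200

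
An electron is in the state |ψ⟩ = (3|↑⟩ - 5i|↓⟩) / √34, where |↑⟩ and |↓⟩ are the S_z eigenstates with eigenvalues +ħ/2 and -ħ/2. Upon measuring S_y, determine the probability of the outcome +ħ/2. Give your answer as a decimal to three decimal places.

|+y⟩ = (|↑⟩ + i|↓⟩)/√2, so ⟨+y|ψ⟩ = (-2) / (√2·√34).
P = |-2|² / 68 = 4/68.

0.059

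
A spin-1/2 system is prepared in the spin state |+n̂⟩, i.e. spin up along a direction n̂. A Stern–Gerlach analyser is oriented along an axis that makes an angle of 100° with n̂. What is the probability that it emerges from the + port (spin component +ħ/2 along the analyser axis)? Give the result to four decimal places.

For spin-½, the probability of finding spin-up along an axis at angle θ to the initial spin direction is cos²(θ/2); spin-down is sin²(θ/2).
θ = 100°, so P = cos²(50°) ≈ 0.4132.

0.4132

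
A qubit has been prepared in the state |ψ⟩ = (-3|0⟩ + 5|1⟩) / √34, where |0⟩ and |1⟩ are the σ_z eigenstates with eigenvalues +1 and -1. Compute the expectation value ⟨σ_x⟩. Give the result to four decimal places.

⟨σ_x⟩ = 2 Re(a* b)/(|a|²+|b|²) with a = -3, b = 5.
a* b = -15, so ⟨σ_x⟩ = -30/34.

-0.8824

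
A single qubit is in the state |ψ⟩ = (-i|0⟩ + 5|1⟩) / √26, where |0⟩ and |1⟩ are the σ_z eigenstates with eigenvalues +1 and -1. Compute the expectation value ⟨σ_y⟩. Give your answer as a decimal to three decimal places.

⟨σ_y⟩ = 2 Im(a* b)/(|a|²+|b|²) with a = -i, b = 5.
a* b = 5i, so ⟨σ_y⟩ = 10/26.

0.385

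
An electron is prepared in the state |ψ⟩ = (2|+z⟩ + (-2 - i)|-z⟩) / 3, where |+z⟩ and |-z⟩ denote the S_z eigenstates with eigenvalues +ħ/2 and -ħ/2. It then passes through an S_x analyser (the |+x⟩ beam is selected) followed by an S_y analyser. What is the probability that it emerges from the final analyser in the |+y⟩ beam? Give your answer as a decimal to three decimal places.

0.028

First analyser (S_x): P(|+x⟩) = |⟨+x|ψ⟩|² = 1/18.
After stage 1 the state is |+x⟩; P(|+y⟩) = |⟨+y|+x⟩|² = 1/2.
Joint probability = 1/18 × 1/2 = 0.028.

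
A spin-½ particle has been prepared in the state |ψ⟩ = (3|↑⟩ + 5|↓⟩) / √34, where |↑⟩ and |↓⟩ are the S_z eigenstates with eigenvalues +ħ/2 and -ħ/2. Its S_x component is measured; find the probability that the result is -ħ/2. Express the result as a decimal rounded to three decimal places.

0.059

|-x⟩ = (|↑⟩ - |↓⟩)/√2, so ⟨-x|ψ⟩ = (-2) / (√2·√34).
P = |-2|² / 68 = 4/68.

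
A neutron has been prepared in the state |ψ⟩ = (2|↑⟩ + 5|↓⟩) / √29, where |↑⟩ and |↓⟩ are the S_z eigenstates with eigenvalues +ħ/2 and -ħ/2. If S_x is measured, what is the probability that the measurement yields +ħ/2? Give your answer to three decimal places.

0.845

|+x⟩ = (|↑⟩ + |↓⟩)/√2, so ⟨+x|ψ⟩ = (7) / (√2·√29).
P = |7|² / 58 = 49/58.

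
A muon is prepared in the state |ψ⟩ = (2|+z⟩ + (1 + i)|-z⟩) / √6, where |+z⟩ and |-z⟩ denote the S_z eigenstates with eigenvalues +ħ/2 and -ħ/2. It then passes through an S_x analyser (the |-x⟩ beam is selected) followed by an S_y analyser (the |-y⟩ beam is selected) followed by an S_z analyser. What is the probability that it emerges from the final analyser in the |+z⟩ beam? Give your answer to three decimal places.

0.042

First analyser (S_x): P(|-x⟩) = |⟨-x|ψ⟩|² = 2/12.
After stage 1 the state is |-x⟩; P(|-y⟩) = |⟨-y|-x⟩|² = 1/2.
After stage 2 the state is |-y⟩; P(|+z⟩) = |⟨+z|-y⟩|² = 1/2.
Joint probability = 2/12 × 1/2 × 1/2 = 0.042.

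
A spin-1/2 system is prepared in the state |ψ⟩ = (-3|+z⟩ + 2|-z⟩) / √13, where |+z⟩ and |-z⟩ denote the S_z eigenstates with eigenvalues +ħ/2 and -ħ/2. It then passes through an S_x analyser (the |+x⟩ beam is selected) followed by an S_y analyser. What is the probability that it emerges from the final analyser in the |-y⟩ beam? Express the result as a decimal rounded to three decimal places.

0.019

First analyser (S_x): P(|+x⟩) = |⟨+x|ψ⟩|² = 1/26.
After stage 1 the state is |+x⟩; P(|-y⟩) = |⟨-y|+x⟩|² = 1/2.
Joint probability = 1/26 × 1/2 = 0.019.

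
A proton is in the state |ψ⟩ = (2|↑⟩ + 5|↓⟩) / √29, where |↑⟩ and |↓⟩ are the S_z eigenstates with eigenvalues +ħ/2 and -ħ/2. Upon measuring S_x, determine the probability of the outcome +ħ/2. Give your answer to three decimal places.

0.845

|+x⟩ = (|↑⟩ + |↓⟩)/√2, so ⟨+x|ψ⟩ = (7) / (√2·√29).
P = |7|² / 58 = 49/58.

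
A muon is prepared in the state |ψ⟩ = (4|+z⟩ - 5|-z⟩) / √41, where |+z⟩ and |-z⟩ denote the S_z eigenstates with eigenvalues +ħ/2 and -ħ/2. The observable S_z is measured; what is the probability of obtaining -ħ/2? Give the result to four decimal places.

The -ħ/2 outcome corresponds to |-z⟩. Its amplitude in |ψ⟩ is -5/√41.
P = |-5|² / 41 = 25/41.

0.6098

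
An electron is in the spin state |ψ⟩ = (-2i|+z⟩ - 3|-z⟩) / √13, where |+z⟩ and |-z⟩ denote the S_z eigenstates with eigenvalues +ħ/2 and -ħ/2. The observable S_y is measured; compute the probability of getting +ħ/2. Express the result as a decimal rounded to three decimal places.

0.038

|+y⟩ = (|+z⟩ + i|-z⟩)/√2, so ⟨+y|ψ⟩ = (i) / (√2·√13).
P = |i|² / 26 = 1/26.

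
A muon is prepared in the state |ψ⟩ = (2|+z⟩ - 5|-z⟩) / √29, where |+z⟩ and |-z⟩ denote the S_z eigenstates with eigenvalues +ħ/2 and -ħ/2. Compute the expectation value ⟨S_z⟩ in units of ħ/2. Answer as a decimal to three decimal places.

-0.724

⟨σ_z⟩ = |a|² - |b|² divided by |a|²+|b|², with a, b the |+z⟩, |-z⟩ amplitudes.
= (4 - 25)/29 = -21/29.
⟨S_z⟩ = (ħ/2)·⟨σ_z⟩.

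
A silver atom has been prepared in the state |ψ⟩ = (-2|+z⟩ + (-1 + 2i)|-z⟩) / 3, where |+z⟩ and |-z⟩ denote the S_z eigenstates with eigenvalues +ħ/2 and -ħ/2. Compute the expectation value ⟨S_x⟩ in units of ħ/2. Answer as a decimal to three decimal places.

0.444

⟨σ_x⟩ = 2 Re(a* b)/(|a|²+|b|²) with a = -2, b = (-1 + 2i).
a* b = (2 - 4i), so ⟨σ_x⟩ = 4/9.
⟨S_x⟩ = (ħ/2)·⟨σ_x⟩.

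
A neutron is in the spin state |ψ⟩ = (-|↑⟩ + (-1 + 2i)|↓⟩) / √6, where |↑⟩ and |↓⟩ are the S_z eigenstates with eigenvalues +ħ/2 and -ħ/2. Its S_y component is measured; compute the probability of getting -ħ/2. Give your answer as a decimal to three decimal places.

0.833

|-y⟩ = (|↑⟩ - i|↓⟩)/√2, so ⟨-y|ψ⟩ = (-3 - i) / (√2·√6).
P = |-3 - i|² / 12 = 10/12.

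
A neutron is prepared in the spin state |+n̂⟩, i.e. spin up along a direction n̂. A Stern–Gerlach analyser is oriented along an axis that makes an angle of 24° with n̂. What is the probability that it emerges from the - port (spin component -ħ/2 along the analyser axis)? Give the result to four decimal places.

0.0432

For spin-½, the probability of finding spin-up along an axis at angle θ to the initial spin direction is cos²(θ/2); spin-down is sin²(θ/2).
θ = 24°, so P = sin²(12°) ≈ 0.0432.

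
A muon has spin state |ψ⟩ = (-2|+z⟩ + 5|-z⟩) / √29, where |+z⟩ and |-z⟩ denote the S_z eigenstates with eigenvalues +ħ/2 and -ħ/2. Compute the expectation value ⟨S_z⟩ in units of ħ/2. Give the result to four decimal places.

-0.7241

⟨σ_z⟩ = |a|² - |b|² divided by |a|²+|b|², with a, b the |+z⟩, |-z⟩ amplitudes.
= (4 - 25)/29 = -21/29.
⟨S_z⟩ = (ħ/2)·⟨σ_z⟩.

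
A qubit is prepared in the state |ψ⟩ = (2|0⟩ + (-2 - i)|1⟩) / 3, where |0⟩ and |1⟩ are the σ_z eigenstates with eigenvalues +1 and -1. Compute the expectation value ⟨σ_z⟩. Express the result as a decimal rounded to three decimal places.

-0.111

⟨σ_z⟩ = |a|² - |b|² divided by |a|²+|b|², with a, b the |0⟩, |1⟩ amplitudes.
= (4 - 5)/9 = -1/9.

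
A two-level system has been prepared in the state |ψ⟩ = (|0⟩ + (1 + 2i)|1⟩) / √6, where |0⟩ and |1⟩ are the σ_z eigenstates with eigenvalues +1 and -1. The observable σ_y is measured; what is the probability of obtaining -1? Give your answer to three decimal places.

0.167

|-y⟩ = (|0⟩ - i|1⟩)/√2, so ⟨-y|ψ⟩ = (-1 + i) / (√2·√6).
P = |-1 + i|² / 12 = 2/12.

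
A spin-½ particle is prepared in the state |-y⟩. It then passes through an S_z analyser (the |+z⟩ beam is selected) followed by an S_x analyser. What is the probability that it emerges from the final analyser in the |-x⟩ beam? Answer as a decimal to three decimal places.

0.250

First analyser (S_z): from |-y⟩, P(|+z⟩) = 1/2.
After stage 1 the state is |+z⟩; P(|-x⟩) = |⟨-x|+z⟩|² = 1/2.
Joint probability = 1/2 × 1/2 = 0.250.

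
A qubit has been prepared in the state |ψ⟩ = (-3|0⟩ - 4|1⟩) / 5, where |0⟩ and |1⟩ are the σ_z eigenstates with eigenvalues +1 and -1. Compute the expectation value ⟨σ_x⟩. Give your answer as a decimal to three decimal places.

0.960

⟨σ_x⟩ = 2 Re(a* b)/(|a|²+|b|²) with a = -3, b = -4.
a* b = 12, so ⟨σ_x⟩ = 24/25.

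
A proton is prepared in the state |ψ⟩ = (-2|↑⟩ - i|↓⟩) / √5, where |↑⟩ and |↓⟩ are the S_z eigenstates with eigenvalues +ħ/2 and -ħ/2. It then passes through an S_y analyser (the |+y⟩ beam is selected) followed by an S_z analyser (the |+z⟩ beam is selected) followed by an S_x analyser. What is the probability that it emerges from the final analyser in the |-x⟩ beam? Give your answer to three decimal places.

First analyser (S_y): P(|+y⟩) = |⟨+y|ψ⟩|² = 9/10.
After stage 1 the state is |+y⟩; P(|+z⟩) = |⟨+z|+y⟩|² = 1/2.
After stage 2 the state is |+z⟩; P(|-x⟩) = |⟨-x|+z⟩|² = 1/2.
Joint probability = 9/10 × 1/2 × 1/2 = 0.225.

0.225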